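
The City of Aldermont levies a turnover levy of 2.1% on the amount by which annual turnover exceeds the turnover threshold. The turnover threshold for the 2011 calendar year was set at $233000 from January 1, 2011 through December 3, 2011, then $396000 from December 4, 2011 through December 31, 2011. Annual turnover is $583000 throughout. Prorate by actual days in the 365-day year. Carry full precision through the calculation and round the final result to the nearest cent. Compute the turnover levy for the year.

$7087.41

January 1 – December 3, 2011: 337 days, exemption $233000 → ($583000 − $233000) × 2.1% × 337/365 = $6786.1644
December 4 – December 31, 2011: 28 days, exemption $396000 → ($583000 − $396000) × 2.1% × 28/365 = $301.2493
Total = $7087.4137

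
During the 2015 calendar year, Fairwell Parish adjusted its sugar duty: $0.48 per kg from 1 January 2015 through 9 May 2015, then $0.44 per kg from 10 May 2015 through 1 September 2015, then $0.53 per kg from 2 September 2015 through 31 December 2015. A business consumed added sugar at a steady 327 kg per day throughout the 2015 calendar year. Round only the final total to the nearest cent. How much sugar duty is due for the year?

1 January – 9 May 2015: 129 days × 327 kg/day = 42,183 kg at $0.48/kg → $20,247.84
10 May – 1 September 2015: 115 days × 327 kg/day = 37,605 kg at $0.44/kg → $16,546.20
2 September – 31 December 2015: 121 days × 327 kg/day = 39,567 kg at $0.53/kg → $20,970.51

$57,764.55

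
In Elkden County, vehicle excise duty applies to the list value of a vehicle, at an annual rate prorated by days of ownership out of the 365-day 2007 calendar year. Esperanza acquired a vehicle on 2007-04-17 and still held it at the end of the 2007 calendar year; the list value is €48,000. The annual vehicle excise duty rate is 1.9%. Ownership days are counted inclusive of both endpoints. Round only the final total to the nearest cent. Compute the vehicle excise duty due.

Days held (2007-04-17 to 2007-12-31): 259 out of 365
Tax = €48,000 × 1.9% × 259/365 = €647.1452

€647.15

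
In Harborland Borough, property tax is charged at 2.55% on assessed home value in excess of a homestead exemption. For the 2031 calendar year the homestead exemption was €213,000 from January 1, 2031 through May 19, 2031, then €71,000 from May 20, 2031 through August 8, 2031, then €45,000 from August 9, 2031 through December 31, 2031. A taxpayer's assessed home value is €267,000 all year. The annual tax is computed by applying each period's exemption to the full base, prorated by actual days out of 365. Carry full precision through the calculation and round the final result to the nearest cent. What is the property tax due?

January 1 – May 19, 2031: 139 days, exemption €213,000 → (€267,000 − €213,000) × 2.55% × 139/365 = €524.3918
May 20 – August 8, 2031: 81 days, exemption €71,000 → (€267,000 − €71,000) × 2.55% × 81/365 = €1,109.1452
August 9 – December 31, 2031: 145 days, exemption €45,000 → (€267,000 − €45,000) × 2.55% × 145/365 = €2,248.8904
Total = €3,882.4274

€3,882.43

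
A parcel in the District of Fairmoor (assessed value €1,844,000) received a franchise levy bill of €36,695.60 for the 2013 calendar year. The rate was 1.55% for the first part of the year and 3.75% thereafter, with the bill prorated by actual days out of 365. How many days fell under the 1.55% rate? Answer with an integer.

292 days

Let d = days at the first rate; then 365 − d days at the second rate.
€1,844,000 × [1.55%·d + 3.75%·(365−d)] / 365 = €36,695.60
Solving gives d = 292, so the new rate took effect on October 20, 2013.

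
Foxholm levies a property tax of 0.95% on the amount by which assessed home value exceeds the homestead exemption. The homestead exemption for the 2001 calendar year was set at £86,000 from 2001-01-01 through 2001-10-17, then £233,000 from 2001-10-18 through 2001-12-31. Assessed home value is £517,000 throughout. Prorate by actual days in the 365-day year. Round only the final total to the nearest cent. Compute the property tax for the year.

£3,807.55

2001-01-01 to 2001-10-17: 290 days, exemption £86,000 → (£517,000 − £86,000) × 0.95% × 290/365 = £3,253.1644
2001-10-18 to 2001-12-31: 75 days, exemption £233,000 → (£517,000 − £233,000) × 0.95% × 75/365 = £554.3836
Total = £3,807.5479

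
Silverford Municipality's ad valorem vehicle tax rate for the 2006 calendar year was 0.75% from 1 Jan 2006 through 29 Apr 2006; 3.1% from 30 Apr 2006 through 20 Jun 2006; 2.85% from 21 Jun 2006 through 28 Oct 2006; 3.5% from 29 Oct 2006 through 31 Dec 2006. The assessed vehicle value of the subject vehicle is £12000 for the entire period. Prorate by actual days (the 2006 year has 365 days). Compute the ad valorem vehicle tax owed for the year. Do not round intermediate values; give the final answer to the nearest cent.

1 Jan – 29 Apr 2006: 119 days at 0.75% → £12000 × 0.75% × 119/365 = £29.3425
30 Apr – 20 Jun 2006: 52 days at 3.1% → £12000 × 3.1% × 52/365 = £52.9973
21 Jun – 28 Oct 2006: 130 days at 2.85% → £12000 × 2.85% × 130/365 = £121.8082
29 Oct – 31 Dec 2006: 64 days at 3.5% → £12000 × 3.5% × 64/365 = £73.6438
Total = £277.7918

£277.79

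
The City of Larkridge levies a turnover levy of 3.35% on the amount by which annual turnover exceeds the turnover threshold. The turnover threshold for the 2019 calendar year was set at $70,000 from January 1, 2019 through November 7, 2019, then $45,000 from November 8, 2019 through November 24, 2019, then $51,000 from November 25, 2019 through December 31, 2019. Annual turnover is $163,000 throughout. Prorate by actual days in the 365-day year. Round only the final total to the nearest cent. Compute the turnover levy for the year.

$3,219.03

January 1 – November 7, 2019: 311 days, exemption $70,000 → ($163,000 − $70,000) × 3.35% × 311/365 = $2,654.5767
November 8 – November 24, 2019: 17 days, exemption $45,000 → ($163,000 − $45,000) × 3.35% × 17/365 = $184.1123
November 25 – December 31, 2019: 37 days, exemption $51,000 → ($163,000 − $51,000) × 3.35% × 37/365 = $380.3397
Total = $3,219.0288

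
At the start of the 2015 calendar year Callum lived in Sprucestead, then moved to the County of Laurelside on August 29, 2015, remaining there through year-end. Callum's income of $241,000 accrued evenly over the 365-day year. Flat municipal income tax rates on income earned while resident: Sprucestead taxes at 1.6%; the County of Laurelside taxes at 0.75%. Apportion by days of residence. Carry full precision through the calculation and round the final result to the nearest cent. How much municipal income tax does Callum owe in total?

Sprucestead, January 1 – August 28, 2015: 240 days → $241,000 × 1.6% × 240/365 = $2,535.4521
The County of Laurelside, August 29 – December 31, 2015: 125 days → $241,000 × 0.75% × 125/365 = $619.0068
Total = $3,154.4589

$3,154.46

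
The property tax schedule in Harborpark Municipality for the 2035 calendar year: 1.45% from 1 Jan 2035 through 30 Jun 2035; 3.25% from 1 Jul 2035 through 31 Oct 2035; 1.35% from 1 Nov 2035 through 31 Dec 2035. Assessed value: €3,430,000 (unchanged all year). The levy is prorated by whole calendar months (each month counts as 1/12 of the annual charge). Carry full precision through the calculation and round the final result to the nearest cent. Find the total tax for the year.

1 Jan – 30 Jun 2035: 6 months at 1.45% → €3,430,000 × 1.45% × 6/12 = €24,867.5000
1 Jul – 31 Oct 2035: 4 months at 3.25% → €3,430,000 × 3.25% × 4/12 = €37,158.3333
1 Nov – 31 Dec 2035: 2 months at 1.35% → €3,430,000 × 1.35% × 2/12 = €7,717.5000
Total = €69,743.3333

€69,743.33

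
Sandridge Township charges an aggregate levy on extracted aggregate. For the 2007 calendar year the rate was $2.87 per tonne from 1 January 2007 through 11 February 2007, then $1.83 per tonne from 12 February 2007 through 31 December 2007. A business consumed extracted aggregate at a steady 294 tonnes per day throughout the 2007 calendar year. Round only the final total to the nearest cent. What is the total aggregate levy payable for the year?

$209,219.22

1 January – 11 February 2007: 42 days × 294 tonnes/day = 12,348 tonnes at $2.87/tonne → $35,438.76
12 February – 31 December 2007: 323 days × 294 tonnes/day = 94,962 tonnes at $1.83/tonne → $173,780.46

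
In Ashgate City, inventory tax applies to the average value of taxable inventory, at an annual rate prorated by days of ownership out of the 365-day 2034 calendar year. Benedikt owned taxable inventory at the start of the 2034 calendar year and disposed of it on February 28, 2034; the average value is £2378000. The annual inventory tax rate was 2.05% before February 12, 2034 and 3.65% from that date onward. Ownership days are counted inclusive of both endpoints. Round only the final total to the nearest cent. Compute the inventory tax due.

January 1 – February 11, 2034: 42 days at 2.05% → £2378000 × 2.05% × 42/365 = £5609.4740
February 12 – February 28, 2034: 17 days at 3.65% → £2378000 × 3.65% × 17/365 = £4042.6000
Total = £9652.0740

£9652.07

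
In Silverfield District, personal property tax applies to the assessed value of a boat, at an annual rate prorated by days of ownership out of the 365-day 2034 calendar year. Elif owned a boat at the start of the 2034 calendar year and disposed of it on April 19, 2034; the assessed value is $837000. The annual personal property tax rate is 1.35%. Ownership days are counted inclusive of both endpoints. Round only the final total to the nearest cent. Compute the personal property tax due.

$3374.37

Days held (January 1 – April 19, 2034): 109 out of 365
Tax = $837000 × 1.35% × 109/365 = $3374.3712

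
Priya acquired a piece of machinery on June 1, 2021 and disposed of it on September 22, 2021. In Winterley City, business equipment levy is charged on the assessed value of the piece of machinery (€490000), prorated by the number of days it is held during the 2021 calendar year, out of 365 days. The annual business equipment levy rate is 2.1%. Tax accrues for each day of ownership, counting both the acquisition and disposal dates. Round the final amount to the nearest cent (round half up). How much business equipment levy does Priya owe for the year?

€3213.86

Days held (June 1 – September 22, 2021): 114 out of 365
Tax = €490000 × 2.1% × 114/365 = €3213.8630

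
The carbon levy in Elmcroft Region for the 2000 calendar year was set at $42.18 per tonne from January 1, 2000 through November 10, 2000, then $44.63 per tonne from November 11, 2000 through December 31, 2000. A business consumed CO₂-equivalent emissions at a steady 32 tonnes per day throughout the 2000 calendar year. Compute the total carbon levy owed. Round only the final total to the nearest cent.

$498,010.56

January 1 – November 10, 2000: 315 days × 32 tonnes/day = 10,080 tonnes at $42.18/tonne → $425,174.40
November 11 – December 31, 2000: 51 days × 32 tonnes/day = 1,632 tonnes at $44.63/tonne → $72,836.16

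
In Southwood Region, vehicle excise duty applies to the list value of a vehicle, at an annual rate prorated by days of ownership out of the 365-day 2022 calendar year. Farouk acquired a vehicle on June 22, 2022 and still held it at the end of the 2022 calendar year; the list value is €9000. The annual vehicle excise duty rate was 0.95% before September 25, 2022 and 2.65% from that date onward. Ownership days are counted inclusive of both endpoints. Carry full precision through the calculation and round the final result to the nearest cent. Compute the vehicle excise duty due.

June 22 – September 24, 2022: 95 days at 0.95% → €9000 × 0.95% × 95/365 = €22.2534
September 25 – December 31, 2022: 98 days at 2.65% → €9000 × 2.65% × 98/365 = €64.0356
Total = €86.2890

€86.29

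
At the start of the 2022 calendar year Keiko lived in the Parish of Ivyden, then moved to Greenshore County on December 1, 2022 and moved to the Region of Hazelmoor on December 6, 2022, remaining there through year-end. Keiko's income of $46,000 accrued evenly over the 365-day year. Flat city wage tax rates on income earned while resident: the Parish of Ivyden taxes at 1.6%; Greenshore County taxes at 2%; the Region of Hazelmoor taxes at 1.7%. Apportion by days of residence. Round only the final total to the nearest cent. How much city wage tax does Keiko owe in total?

$741.80

The Parish of Ivyden, January 1 – November 30, 2022: 334 days → $46,000 × 1.6% × 334/365 = $673.4904
Greenshore County, December 1 – December 5, 2022: 5 days → $46,000 × 2% × 5/365 = $12.6027
The Region of Hazelmoor, December 6 – December 31, 2022: 26 days → $46,000 × 1.7% × 26/365 = $55.7041
Total = $741.7973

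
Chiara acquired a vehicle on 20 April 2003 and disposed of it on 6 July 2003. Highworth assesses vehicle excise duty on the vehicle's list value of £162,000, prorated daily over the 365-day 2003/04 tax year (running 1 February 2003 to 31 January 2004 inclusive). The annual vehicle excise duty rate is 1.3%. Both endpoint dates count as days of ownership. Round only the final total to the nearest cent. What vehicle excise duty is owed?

Days held (20 April – 6 July 2003): 78 out of 365
Tax = £162,000 × 1.3% × 78/365 = £450.0493

£450.05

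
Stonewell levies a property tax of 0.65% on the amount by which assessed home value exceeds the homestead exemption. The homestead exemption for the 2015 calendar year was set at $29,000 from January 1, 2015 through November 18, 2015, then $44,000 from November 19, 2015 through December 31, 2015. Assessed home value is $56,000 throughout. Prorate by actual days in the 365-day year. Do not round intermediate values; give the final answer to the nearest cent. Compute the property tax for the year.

January 1 – November 18, 2015: 322 days, exemption $29,000 → ($56,000 − $29,000) × 0.65% × 322/365 = $154.8247
November 19 – December 31, 2015: 43 days, exemption $44,000 → ($56,000 − $44,000) × 0.65% × 43/365 = $9.1890
Total = $164.0137

$164.01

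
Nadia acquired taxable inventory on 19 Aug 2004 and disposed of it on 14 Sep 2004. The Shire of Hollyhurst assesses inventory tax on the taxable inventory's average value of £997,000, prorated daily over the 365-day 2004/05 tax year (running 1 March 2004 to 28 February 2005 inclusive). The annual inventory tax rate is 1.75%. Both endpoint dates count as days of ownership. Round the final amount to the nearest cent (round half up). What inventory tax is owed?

Days held (19 Aug – 14 Sep 2004): 27 out of 365
Tax = £997,000 × 1.75% × 27/365 = £1,290.6370

£1,290.64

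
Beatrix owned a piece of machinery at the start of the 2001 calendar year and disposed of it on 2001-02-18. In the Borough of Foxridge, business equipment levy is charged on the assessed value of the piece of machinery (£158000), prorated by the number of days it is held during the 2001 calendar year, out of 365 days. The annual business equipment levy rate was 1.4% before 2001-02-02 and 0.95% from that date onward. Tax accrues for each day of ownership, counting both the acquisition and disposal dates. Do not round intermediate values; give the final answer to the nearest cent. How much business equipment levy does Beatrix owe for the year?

2001-01-01 to 2001-02-01: 32 days at 1.4% → £158000 × 1.4% × 32/365 = £193.9288
2001-02-02 to 2001-02-18: 17 days at 0.95% → £158000 × 0.95% × 17/365 = £69.9096
Total = £263.8384

£263.84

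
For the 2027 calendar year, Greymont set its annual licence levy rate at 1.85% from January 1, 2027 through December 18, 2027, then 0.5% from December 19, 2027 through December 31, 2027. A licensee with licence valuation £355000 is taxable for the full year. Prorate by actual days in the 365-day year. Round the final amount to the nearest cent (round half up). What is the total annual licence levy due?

£6396.81

January 1 – December 18, 2027: 352 days at 1.85% → £355000 × 1.85% × 352/365 = £6333.5890
December 19 – December 31, 2027: 13 days at 0.5% → £355000 × 0.5% × 13/365 = £63.2192
Total = £6396.8082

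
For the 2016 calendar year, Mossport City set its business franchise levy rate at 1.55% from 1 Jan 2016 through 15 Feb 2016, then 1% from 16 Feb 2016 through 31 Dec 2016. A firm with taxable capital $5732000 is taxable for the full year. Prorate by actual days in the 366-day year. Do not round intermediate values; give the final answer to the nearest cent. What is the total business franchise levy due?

1 Jan – 15 Feb 2016: 46 days at 1.55% → $5732000 × 1.55% × 46/366 = $11166.4372
16 Feb – 31 Dec 2016: 320 days at 1% → $5732000 × 1% × 320/366 = $50115.8470
Total = $61282.2842

$61282.28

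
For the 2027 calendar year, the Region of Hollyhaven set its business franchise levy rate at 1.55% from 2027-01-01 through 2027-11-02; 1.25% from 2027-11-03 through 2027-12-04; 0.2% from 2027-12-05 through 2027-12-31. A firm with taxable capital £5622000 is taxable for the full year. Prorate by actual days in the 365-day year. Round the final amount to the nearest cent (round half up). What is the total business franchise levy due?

2027-01-01 to 2027-11-02: 306 days at 1.55% → £5622000 × 1.55% × 306/365 = £73055.1945
2027-11-03 to 2027-12-04: 32 days at 1.25% → £5622000 × 1.25% × 32/365 = £6161.0959
2027-12-05 to 2027-12-31: 27 days at 0.2% → £5622000 × 0.2% × 27/365 = £831.7479
Total = £80048.0384

£80048.04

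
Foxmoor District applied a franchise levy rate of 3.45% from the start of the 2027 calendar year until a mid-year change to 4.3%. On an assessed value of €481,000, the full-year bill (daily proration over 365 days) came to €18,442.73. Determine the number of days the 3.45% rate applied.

Let d = days at the first rate; then 365 − d days at the second rate.
€481,000 × [3.45%·d + 4.3%·(365−d)] / 365 = €18,442.73
Solving gives d = 200, so the new rate took effect on 20 Jul 2027.

200 days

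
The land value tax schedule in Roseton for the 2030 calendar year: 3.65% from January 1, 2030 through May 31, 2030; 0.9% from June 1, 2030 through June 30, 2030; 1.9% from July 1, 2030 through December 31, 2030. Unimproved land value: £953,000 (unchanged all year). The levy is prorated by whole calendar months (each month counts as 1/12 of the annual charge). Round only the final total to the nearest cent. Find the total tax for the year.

January 1 – May 31, 2030: 5 months at 3.65% → £953,000 × 3.65% × 5/12 = £14,493.5417
June 1 – June 30, 2030: 1 month at 0.9% → £953,000 × 0.9% × 1/12 = £714.7500
July 1 – December 31, 2030: 6 months at 1.9% → £953,000 × 1.9% × 6/12 = £9,053.5000
Total = £24,261.7917

£24,261.79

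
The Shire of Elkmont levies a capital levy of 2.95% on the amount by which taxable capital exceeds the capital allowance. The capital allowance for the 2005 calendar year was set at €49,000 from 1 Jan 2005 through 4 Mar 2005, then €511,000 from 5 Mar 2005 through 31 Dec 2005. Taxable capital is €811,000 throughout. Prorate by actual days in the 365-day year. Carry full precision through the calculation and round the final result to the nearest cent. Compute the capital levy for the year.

€11,202.40

1 Jan – 4 Mar 2005: 63 days, exemption €49,000 → (€811,000 − €49,000) × 2.95% × 63/365 = €3,879.9370
5 Mar – 31 Dec 2005: 302 days, exemption €511,000 → (€811,000 − €511,000) × 2.95% × 302/365 = €7,322.4658
Total = €11,202.4027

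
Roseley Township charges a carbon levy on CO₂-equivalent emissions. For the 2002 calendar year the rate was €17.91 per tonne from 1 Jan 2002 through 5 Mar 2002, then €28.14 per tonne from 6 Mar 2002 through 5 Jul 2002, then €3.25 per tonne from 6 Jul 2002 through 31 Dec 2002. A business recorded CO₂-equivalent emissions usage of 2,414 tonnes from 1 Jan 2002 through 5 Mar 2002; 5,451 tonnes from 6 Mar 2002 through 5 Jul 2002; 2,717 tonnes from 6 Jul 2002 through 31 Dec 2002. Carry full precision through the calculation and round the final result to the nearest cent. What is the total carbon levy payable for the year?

€205,456.13

1 Jan – 5 Mar 2002: 2,414 tonnes at €17.91/tonne → €43,234.74
6 Mar – 5 Jul 2002: 5,451 tonnes at €28.14/tonne → €153,391.14
6 Jul – 31 Dec 2002: 2,717 tonnes at €3.25/tonne → €8,830.25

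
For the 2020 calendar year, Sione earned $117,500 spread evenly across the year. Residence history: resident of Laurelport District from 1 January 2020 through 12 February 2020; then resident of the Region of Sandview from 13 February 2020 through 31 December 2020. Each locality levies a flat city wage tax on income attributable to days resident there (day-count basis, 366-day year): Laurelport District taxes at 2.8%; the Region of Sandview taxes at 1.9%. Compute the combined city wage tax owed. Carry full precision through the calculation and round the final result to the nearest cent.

Laurelport District, 1 January – 12 February 2020: 43 days → $117,500 × 2.8% × 43/366 = $386.5301
The Region of Sandview, 13 February – 31 December 2020: 323 days → $117,500 × 1.9% × 323/366 = $1,970.2117
Total = $2,356.7418

$2,356.74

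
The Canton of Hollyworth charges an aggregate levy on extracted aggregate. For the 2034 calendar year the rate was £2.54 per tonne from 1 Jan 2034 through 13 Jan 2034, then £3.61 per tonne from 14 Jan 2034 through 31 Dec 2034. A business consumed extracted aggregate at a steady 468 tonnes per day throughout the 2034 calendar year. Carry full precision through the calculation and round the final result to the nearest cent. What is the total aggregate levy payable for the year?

1 Jan – 13 Jan 2034: 13 days × 468 tonnes/day = 6,084 tonnes at £2.54/tonne → £15,453.36
14 Jan – 31 Dec 2034: 352 days × 468 tonnes/day = 164,736 tonnes at £3.61/tonne → £594,696.96

£610,150.32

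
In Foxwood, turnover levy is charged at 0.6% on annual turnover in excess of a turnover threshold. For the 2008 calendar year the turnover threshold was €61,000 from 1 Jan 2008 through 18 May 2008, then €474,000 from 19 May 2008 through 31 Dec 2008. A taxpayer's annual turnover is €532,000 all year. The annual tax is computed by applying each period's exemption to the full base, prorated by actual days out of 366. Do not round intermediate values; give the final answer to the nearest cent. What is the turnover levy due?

1 Jan – 18 May 2008: 139 days, exemption €61,000 → (€532,000 − €61,000) × 0.6% × 139/366 = €1,073.2623
19 May – 31 Dec 2008: 227 days, exemption €474,000 → (€532,000 − €474,000) × 0.6% × 227/366 = €215.8361
Total = €1,289.0984

€1,289.10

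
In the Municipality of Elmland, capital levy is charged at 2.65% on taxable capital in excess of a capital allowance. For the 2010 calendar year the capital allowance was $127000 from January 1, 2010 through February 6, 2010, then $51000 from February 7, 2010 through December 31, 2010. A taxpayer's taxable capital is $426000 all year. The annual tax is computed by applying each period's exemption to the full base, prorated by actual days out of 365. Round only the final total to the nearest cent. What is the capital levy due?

$9733.34

January 1 – February 6, 2010: 37 days, exemption $127000 → ($426000 − $127000) × 2.65% × 37/365 = $803.2041
February 7 – December 31, 2010: 328 days, exemption $51000 → ($426000 − $51000) × 2.65% × 328/365 = $8930.1370
Total = $9733.3411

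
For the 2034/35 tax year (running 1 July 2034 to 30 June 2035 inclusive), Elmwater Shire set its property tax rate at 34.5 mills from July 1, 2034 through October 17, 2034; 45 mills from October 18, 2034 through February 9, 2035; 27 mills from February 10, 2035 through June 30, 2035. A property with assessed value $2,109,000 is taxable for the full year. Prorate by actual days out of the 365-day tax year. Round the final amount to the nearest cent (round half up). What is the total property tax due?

July 1 – October 17, 2034: 109 days at 34.5 mills → $2,109,000 × 3.45% × 109/365 = $21,728.4781
October 18, 2034 – February 9, 2035: 115 days at 45 mills → $2,109,000 × 4.5% × 115/365 = $29,901.5753
February 10 – June 30, 2035: 141 days at 27 mills → $2,109,000 × 2.7% × 141/365 = $21,997.1589
Total = $73,627.2123

$73,627.21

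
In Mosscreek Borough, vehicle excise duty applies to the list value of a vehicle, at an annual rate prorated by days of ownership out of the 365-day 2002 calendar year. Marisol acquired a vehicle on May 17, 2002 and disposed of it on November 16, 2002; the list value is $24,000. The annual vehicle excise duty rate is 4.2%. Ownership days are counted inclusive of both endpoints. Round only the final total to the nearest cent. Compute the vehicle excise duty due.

$508.14

Days held (May 17 – November 16, 2002): 184 out of 365
Tax = $24,000 × 4.2% × 184/365 = $508.1425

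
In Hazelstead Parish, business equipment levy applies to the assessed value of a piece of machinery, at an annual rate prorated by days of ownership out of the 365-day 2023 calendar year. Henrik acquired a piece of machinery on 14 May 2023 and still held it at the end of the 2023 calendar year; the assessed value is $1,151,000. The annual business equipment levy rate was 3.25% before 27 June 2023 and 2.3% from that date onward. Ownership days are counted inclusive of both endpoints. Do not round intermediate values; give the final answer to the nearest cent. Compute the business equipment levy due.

$18,144.81

14 May – 26 June 2023: 44 days at 3.25% → $1,151,000 × 3.25% × 44/365 = $4,509.3973
27 June – 31 December 2023: 188 days at 2.3% → $1,151,000 × 2.3% × 188/365 = $13,635.4082
Total = $18,144.8055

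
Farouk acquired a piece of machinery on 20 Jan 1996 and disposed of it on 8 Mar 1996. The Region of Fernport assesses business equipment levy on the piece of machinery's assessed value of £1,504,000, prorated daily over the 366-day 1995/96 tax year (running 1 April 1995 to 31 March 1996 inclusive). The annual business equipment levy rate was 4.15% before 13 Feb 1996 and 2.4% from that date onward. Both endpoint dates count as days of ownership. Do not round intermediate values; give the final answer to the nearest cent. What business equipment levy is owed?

20 Jan – 12 Feb 1996: 24 days at 4.15% → £1,504,000 × 4.15% × 24/366 = £4,092.8525
13 Feb – 8 Mar 1996: 25 days at 2.4% → £1,504,000 × 2.4% × 25/366 = £2,465.5738
Total = £6,558.4262

£6,558.43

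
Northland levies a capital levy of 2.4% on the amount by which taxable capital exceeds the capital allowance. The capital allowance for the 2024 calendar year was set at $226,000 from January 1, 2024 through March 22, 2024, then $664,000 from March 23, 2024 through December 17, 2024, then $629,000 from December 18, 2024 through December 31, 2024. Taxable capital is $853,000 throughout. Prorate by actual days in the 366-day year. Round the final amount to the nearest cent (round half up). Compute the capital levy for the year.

January 1 – March 22, 2024: 82 days, exemption $226,000 → ($853,000 − $226,000) × 2.4% × 82/366 = $3,371.4098
March 23 – December 17, 2024: 270 days, exemption $664,000 → ($853,000 − $664,000) × 2.4% × 270/366 = $3,346.2295
December 18 – December 31, 2024: 14 days, exemption $629,000 → ($853,000 − $629,000) × 2.4% × 14/366 = $205.6393
Total = $6,923.2787

$6,923.28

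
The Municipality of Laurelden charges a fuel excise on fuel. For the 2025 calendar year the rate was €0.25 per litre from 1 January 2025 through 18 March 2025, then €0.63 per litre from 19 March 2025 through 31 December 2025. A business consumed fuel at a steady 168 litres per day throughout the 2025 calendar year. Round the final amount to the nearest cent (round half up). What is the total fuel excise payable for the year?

1 January – 18 March 2025: 77 days × 168 litres/day = 12,936 litres at €0.25/litre → €3,234.00
19 March – 31 December 2025: 288 days × 168 litres/day = 48,384 litres at €0.63/litre → €30,481.92

€33,715.92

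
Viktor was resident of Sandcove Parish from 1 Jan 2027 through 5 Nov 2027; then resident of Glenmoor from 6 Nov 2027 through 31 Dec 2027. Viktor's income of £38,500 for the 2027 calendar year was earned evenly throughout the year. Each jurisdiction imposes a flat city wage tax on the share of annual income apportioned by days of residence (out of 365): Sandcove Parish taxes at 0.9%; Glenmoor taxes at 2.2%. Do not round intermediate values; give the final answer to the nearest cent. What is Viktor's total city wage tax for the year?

£423.29

Sandcove Parish, 1 Jan – 5 Nov 2027: 309 days → £38,500 × 0.9% × 309/365 = £293.3384
Glenmoor, 6 Nov – 31 Dec 2027: 56 days → £38,500 × 2.2% × 56/365 = £129.9507
Total = £423.2890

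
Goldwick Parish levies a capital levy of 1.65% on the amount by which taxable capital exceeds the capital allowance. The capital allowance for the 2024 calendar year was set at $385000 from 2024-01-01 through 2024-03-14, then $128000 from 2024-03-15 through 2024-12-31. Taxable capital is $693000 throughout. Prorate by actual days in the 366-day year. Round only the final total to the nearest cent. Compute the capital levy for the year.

$8465.13

2024-01-01 to 2024-03-14: 74 days, exemption $385000 → ($693000 − $385000) × 1.65% × 74/366 = $1027.5082
2024-03-15 to 2024-12-31: 292 days, exemption $128000 → ($693000 − $128000) × 1.65% × 292/366 = $7437.6230
Total = $8465.1311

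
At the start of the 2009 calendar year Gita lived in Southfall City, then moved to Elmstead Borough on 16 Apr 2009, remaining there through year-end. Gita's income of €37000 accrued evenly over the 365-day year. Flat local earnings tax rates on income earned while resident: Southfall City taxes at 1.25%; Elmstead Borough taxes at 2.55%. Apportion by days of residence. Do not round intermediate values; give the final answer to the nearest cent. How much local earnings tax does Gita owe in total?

Southfall City, 1 Jan – 15 Apr 2009: 105 days → €37000 × 1.25% × 105/365 = €133.0479
Elmstead Borough, 16 Apr – 31 Dec 2009: 260 days → €37000 × 2.55% × 260/365 = €672.0822
Total = €805.1301

€805.13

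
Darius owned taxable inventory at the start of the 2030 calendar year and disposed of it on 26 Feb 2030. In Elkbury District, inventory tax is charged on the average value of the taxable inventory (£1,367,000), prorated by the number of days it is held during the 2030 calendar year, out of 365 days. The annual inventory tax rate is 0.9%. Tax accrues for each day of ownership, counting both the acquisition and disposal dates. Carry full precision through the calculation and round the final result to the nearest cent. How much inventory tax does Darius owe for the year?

Days held (1 Jan – 26 Feb 2030): 57 out of 365
Tax = £1,367,000 × 0.9% × 57/365 = £1,921.2904

£1,921.29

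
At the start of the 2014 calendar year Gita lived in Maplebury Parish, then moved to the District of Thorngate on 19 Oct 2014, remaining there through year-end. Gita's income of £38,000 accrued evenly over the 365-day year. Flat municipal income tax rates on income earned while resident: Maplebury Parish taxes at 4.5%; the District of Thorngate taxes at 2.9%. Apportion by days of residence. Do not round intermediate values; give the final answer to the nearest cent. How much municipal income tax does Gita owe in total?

Maplebury Parish, 1 Jan – 18 Oct 2014: 291 days → £38,000 × 4.5% × 291/365 = £1,363.3151
The District of Thorngate, 19 Oct – 31 Dec 2014: 74 days → £38,000 × 2.9% × 74/365 = £223.4192
Total = £1,586.7342

£1,586.73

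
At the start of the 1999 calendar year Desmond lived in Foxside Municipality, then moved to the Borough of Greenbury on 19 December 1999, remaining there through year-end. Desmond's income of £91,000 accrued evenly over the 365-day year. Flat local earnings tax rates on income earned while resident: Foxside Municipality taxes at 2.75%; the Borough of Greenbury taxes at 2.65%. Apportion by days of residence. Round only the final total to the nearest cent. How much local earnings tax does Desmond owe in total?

£2,499.26

Foxside Municipality, 1 January – 18 December 1999: 352 days → £91,000 × 2.75% × 352/365 = £2,413.3699
The Borough of Greenbury, 19 December – 31 December 1999: 13 days → £91,000 × 2.65% × 13/365 = £85.8890
Total = £2,499.2589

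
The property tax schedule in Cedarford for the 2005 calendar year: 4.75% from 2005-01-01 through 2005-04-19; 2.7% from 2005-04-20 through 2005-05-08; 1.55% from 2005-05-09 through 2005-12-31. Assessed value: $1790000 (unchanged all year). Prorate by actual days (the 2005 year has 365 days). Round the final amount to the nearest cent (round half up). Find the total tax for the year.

2005-01-01 to 2005-04-19: 109 days at 4.75% → $1790000 × 4.75% × 109/365 = $25391.0274
2005-04-20 to 2005-05-08: 19 days at 2.7% → $1790000 × 2.7% × 19/365 = $2515.8082
2005-05-09 to 2005-12-31: 237 days at 1.55% → $1790000 × 1.55% × 237/365 = $18015.2466
Total = $45922.0822

$45922.08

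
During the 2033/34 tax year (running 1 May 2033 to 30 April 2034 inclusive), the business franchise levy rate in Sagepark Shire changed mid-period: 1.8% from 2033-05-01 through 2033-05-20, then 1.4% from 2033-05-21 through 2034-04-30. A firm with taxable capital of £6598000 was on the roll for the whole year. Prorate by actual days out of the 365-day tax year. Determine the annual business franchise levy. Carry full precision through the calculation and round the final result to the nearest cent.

2033-05-01 to 2033-05-20: 20 days at 1.8% → £6598000 × 1.8% × 20/365 = £6507.6164
2033-05-21 to 2034-04-30: 345 days at 1.4% → £6598000 × 1.4% × 345/365 = £87310.5205
Total = £93818.1370

£93818.14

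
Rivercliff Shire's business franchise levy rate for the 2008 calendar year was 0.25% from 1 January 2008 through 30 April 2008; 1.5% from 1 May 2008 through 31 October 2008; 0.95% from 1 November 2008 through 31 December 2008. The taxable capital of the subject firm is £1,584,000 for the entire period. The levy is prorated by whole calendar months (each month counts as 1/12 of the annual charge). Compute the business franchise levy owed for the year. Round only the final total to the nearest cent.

1 January – 30 April 2008: 4 months at 0.25% → £1,584,000 × 0.25% × 4/12 = £1,320.0000
1 May – 31 October 2008: 6 months at 1.5% → £1,584,000 × 1.5% × 6/12 = £11,880.0000
1 November – 31 December 2008: 2 months at 0.95% → £1,584,000 × 0.95% × 2/12 = £2,508.0000
Total = £15,708.0000

£15,708.00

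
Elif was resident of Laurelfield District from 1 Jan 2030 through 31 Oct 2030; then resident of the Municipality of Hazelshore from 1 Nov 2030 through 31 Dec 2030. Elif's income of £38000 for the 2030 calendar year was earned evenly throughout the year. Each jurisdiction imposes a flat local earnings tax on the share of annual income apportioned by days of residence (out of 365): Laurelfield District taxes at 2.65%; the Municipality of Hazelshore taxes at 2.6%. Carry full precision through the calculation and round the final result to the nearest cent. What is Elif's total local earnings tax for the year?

£1003.82

Laurelfield District, 1 Jan – 31 Oct 2030: 304 days → £38000 × 2.65% × 304/365 = £838.7068
The Municipality of Hazelshore, 1 Nov – 31 Dec 2030: 61 days → £38000 × 2.6% × 61/365 = £165.1178
Total = £1003.8247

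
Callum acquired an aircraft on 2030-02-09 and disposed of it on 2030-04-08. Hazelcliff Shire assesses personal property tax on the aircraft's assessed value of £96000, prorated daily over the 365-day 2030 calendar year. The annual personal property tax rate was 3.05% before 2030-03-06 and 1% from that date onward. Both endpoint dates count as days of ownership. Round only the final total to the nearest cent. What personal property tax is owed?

2030-02-09 to 2030-03-05: 25 days at 3.05% → £96000 × 3.05% × 25/365 = £200.5479
2030-03-06 to 2030-04-08: 34 days at 1% → £96000 × 1% × 34/365 = £89.4247
Total = £289.9726

£289.97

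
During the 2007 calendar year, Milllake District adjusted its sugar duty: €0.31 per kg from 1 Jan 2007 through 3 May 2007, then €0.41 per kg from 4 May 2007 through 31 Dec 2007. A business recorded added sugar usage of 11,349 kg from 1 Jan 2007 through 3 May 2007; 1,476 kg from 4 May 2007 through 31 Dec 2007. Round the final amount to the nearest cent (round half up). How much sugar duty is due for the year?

1 Jan – 3 May 2007: 11,349 kg at €0.31/kg → €3,518.19
4 May – 31 Dec 2007: 1,476 kg at €0.41/kg → €605.16

€4,123.35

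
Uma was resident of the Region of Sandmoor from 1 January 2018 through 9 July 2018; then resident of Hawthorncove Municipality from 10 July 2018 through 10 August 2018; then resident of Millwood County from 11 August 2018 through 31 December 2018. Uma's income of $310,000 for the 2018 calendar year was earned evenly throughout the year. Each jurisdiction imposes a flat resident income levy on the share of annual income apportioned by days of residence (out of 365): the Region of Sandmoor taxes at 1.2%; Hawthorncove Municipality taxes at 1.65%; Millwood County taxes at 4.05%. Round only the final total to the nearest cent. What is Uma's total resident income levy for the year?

The Region of Sandmoor, 1 January – 9 July 2018: 190 days → $310,000 × 1.2% × 190/365 = $1,936.4384
Hawthorncove Municipality, 10 July – 10 August 2018: 32 days → $310,000 × 1.65% × 32/365 = $448.4384
Millwood County, 11 August – 31 December 2018: 143 days → $310,000 × 4.05% × 143/365 = $4,918.8082
Total = $7,303.6849

$7,303.68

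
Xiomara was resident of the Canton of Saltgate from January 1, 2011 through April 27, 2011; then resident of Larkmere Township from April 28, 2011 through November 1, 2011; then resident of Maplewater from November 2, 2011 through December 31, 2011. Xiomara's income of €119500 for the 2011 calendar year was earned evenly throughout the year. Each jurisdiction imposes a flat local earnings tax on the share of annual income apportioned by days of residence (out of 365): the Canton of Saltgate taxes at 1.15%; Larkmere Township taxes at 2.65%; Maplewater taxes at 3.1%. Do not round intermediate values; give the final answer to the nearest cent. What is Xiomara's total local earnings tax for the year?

€2680.57

The Canton of Saltgate, January 1 – April 27, 2011: 117 days → €119500 × 1.15% × 117/365 = €440.5130
Larkmere Township, April 28 – November 1, 2011: 188 days → €119500 × 2.65% × 188/365 = €1631.0932
Maplewater, November 2 – December 31, 2011: 60 days → €119500 × 3.1% × 60/365 = €608.9589
Total = €2680.5651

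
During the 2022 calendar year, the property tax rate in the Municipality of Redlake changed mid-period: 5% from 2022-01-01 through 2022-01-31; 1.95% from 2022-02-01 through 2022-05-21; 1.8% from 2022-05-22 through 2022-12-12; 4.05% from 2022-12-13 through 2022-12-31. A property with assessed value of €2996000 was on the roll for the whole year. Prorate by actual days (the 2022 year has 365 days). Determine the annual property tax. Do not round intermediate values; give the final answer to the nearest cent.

2022-01-01 to 2022-01-31: 31 days at 5% → €2996000 × 5% × 31/365 = €12722.7397
2022-02-01 to 2022-05-21: 110 days at 1.95% → €2996000 × 1.95% × 110/365 = €17606.6301
2022-05-22 to 2022-12-12: 205 days at 1.8% → €2996000 × 1.8% × 205/365 = €30288.3288
2022-12-13 to 2022-12-31: 19 days at 4.05% → €2996000 × 4.05% × 19/365 = €6316.2247
Total = €66933.9233

€66933.92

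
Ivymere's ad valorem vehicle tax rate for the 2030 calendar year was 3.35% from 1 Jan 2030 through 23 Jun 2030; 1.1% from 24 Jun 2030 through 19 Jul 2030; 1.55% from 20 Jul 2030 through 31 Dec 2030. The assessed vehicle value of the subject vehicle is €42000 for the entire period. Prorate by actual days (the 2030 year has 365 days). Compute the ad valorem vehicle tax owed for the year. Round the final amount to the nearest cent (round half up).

1 Jan – 23 Jun 2030: 174 days at 3.35% → €42000 × 3.35% × 174/365 = €670.7342
24 Jun – 19 Jul 2030: 26 days at 1.1% → €42000 × 1.1% × 26/365 = €32.9096
20 Jul – 31 Dec 2030: 165 days at 1.55% → €42000 × 1.55% × 165/365 = €294.2877
Total = €997.9315

€997.93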